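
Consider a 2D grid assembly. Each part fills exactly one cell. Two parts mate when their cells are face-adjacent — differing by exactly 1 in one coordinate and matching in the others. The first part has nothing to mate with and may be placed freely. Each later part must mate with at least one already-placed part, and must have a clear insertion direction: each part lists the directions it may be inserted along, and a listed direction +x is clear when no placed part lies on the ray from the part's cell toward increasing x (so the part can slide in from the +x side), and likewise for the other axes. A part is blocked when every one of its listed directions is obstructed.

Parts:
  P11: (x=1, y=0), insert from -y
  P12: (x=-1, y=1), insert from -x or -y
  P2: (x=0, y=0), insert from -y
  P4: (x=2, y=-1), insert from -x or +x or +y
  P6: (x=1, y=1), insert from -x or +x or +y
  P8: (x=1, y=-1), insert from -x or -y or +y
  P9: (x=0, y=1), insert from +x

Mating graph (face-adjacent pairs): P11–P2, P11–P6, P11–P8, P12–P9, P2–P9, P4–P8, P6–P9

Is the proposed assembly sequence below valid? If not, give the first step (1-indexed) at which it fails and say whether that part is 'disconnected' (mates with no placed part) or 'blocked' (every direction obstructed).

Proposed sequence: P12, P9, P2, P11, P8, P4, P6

1. P12@(-1, 1) [-x clear] — {P12}
2. P9@(0, 1) [+x clear] — {P12, P9}
3. P2@(0, 0) [-y clear] — {P12, P2, P9}
4. P11@(1, 0) [-y clear] — {P11, P12, P2, P9}
5. P8@(1, -1) [-x clear] — {P11, P12, P2, P8, P9}
6. P4@(2, -1) [+x clear] — {P11, P12, P2, P4, P8, P9}
7. P6@(1, 1) [+x clear] — {P11, P12, P2, P4, P6, P8, P9}

Valid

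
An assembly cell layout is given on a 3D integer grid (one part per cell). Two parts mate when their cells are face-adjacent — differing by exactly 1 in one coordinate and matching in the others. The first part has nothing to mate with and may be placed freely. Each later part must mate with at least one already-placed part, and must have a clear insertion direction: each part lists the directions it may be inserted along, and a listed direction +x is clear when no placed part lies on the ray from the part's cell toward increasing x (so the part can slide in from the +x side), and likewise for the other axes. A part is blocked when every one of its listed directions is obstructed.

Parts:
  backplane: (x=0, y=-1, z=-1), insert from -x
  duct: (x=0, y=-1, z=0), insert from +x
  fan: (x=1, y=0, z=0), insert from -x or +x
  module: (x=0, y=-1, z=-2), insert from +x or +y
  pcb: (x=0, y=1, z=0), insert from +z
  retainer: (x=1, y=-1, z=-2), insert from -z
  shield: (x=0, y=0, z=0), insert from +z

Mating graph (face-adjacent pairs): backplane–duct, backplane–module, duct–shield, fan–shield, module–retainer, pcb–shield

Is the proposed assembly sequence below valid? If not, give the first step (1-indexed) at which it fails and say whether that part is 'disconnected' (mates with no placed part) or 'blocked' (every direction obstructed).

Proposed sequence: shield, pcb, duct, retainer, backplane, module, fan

1. shield@(0, 0, 0) [+z clear] — {shield}
2. pcb@(0, 1, 0) [+z clear] — {pcb, shield}
3. duct@(0, -1, 0) [+x clear] — {duct, pcb, shield}
4. retainer@(1, -1, -2) — no placed neighbour ⇒ disconnected

Invalid at step 4 (disconnected)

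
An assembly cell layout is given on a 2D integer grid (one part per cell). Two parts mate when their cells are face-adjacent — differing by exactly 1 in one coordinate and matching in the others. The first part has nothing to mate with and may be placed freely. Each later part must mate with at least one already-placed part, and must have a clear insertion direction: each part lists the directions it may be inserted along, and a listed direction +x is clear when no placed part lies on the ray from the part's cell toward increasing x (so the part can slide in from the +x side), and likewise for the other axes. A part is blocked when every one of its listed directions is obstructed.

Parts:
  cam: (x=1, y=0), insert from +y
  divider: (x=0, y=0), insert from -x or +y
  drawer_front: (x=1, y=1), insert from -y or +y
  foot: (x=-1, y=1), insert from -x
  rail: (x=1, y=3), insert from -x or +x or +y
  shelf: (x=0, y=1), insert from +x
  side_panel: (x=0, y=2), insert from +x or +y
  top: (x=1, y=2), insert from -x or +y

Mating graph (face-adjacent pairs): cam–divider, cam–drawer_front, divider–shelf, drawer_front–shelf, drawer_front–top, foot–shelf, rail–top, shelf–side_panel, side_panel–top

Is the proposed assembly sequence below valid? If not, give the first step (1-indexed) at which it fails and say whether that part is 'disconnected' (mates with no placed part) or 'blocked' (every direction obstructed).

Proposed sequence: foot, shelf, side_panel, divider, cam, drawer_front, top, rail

Valid

1. foot@(-1, 1) [-x clear] — {foot}
2. shelf@(0, 1) [+x clear] — {foot, shelf}
3. side_panel@(0, 2) [+x clear] — {foot, shelf, side_panel}
4. divider@(0, 0) [-x clear] — {divider, foot, shelf, side_panel}
5. cam@(1, 0) [+y clear] — {cam, divider, foot, shelf, side_panel}
6. drawer_front@(1, 1) [+y clear] — {cam, divider, drawer_front, foot, shelf, side_panel}
7. top@(1, 2) [+y clear] — {cam, divider, drawer_front, foot, shelf, side_panel, top}
8. rail@(1, 3) [-x clear] — {cam, divider, drawer_front, foot, rail, shelf, side_panel, top}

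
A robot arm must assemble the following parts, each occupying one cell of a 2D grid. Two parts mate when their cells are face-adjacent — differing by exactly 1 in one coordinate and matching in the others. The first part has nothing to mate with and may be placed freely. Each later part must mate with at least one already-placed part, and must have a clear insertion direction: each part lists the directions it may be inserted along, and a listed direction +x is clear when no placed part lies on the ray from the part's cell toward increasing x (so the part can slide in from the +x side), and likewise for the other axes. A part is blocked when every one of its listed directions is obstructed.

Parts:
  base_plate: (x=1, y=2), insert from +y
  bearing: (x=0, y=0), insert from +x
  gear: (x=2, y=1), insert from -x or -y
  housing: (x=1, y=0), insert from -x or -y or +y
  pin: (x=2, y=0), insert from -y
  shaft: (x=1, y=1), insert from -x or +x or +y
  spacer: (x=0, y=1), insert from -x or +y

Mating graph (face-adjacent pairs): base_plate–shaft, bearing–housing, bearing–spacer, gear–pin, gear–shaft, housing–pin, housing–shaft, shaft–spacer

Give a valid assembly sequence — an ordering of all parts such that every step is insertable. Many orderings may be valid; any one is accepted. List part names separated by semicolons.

spacer; shaft; base_plate; bearing; housing; gear; pin

1. spacer@(0, 1) [-x clear] — {spacer}
2. shaft@(1, 1) [+x clear] — {shaft, spacer}
3. base_plate@(1, 2) [+y clear] — {base_plate, shaft, spacer}
4. bearing@(0, 0) [+x clear] — {base_plate, bearing, shaft, spacer}
5. housing@(1, 0) [-y clear] — {base_plate, bearing, housing, shaft, spacer}
6. gear@(2, 1) [-y clear] — {base_plate, bearing, gear, housing, shaft, spacer}
7. pin@(2, 0) [-y clear] — {base_plate, bearing, gear, housing, pin, shaft, spacer}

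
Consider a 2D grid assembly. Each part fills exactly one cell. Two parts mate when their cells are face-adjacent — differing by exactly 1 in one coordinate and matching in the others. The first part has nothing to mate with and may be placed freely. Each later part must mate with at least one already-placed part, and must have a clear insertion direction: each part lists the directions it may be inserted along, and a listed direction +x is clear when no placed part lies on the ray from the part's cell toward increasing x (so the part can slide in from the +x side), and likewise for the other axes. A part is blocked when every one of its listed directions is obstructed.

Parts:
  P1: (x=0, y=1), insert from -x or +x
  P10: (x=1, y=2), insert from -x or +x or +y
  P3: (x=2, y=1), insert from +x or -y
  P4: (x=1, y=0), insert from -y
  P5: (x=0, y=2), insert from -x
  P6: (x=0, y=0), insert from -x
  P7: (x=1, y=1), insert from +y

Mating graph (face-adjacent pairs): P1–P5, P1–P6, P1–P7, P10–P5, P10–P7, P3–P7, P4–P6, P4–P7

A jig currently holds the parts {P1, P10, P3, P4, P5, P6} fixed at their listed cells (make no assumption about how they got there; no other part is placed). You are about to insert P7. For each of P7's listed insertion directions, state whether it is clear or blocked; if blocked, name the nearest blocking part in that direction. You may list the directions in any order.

+y: nearest on ray is P10@(1, 2) ⇒ blocked

+y: blocked by P10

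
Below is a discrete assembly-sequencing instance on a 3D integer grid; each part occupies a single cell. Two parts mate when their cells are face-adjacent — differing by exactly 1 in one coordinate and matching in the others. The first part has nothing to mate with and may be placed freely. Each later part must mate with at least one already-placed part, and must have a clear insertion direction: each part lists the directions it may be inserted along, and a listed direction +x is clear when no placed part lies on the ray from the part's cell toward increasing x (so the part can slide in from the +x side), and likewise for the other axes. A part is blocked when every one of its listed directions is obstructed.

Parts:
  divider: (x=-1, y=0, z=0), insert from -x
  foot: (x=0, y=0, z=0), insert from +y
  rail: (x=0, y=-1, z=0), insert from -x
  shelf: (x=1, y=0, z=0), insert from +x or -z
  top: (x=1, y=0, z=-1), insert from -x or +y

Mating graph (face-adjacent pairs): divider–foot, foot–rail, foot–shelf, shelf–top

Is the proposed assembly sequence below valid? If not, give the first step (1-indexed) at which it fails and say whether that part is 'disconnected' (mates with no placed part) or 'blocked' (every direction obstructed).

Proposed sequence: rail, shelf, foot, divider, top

Invalid at step 2 (disconnected)

1. rail@(0, -1, 0) [-x clear] — {rail}
2. shelf@(1, 0, 0) — no placed neighbour ⇒ disconnected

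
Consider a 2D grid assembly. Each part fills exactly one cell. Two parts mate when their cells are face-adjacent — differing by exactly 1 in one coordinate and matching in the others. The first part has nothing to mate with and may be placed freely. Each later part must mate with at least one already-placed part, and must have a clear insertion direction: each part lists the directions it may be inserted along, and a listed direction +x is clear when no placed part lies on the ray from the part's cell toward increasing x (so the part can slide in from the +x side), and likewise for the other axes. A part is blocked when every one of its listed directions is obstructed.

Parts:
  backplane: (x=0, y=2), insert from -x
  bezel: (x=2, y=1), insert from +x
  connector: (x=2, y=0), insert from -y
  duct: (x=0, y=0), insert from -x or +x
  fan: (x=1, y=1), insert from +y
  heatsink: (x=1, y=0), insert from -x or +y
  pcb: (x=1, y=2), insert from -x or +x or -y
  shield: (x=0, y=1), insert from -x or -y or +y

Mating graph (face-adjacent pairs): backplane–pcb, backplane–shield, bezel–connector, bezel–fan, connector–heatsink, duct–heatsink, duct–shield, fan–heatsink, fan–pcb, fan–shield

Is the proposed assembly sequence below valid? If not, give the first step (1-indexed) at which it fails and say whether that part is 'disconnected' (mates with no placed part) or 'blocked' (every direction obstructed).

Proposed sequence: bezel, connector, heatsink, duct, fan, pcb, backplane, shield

Valid

1. bezel@(2, 1) [+x clear] — {bezel}
2. connector@(2, 0) [-y clear] — {bezel, connector}
3. heatsink@(1, 0) [-x clear] — {bezel, connector, heatsink}
4. duct@(0, 0) [-x clear] — {bezel, connector, duct, heatsink}
5. fan@(1, 1) [+y clear] — {bezel, connector, duct, fan, heatsink}
6. pcb@(1, 2) [-x clear] — {bezel, connector, duct, fan, heatsink, pcb}
7. backplane@(0, 2) [-x clear] — {backplane, bezel, connector, duct, fan, heatsink, pcb}
8. shield@(0, 1) [-x clear] — {backplane, bezel, connector, duct, fan, heatsink, pcb, shield}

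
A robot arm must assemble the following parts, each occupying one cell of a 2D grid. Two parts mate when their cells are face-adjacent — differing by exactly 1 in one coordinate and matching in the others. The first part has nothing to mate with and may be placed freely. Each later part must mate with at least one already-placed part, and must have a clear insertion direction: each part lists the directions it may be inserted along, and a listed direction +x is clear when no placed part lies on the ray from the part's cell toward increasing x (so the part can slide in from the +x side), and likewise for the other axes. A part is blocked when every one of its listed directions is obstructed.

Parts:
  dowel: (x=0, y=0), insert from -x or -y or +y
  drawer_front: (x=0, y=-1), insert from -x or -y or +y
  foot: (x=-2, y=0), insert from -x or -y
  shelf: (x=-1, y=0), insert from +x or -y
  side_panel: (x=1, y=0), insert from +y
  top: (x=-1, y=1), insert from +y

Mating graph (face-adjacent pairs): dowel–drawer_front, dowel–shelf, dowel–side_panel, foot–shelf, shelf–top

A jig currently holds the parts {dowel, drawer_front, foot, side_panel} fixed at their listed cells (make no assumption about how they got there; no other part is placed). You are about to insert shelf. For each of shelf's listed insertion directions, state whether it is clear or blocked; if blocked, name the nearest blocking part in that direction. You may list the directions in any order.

+x: nearest on ray is dowel@(0, 0) ⇒ blocked
-y: ray from shelf(-1, 0) has no placed part ⇒ clear

+x: blocked by dowel; -y: clear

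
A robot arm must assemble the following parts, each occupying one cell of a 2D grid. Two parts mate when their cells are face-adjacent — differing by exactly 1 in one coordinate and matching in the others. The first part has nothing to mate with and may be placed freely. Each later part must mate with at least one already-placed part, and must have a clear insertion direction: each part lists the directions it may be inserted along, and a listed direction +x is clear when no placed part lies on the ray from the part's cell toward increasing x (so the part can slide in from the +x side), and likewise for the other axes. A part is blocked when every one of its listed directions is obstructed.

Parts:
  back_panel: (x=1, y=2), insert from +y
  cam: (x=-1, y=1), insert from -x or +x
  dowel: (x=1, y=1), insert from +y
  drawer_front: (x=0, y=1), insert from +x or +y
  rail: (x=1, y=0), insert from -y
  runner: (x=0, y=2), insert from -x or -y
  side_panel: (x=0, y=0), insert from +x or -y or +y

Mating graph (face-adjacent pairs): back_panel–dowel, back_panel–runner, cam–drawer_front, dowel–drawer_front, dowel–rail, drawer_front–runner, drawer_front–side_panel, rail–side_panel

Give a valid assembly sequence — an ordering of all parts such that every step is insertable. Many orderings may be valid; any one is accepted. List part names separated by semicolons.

rail; side_panel; drawer_front; runner; cam; dowel; back_panel

1. rail@(1, 0) [-y clear] — {rail}
2. side_panel@(0, 0) [-y clear] — {rail, side_panel}
3. drawer_front@(0, 1) [+x clear] — {drawer_front, rail, side_panel}
4. runner@(0, 2) [-x clear] — {drawer_front, rail, runner, side_panel}
5. cam@(-1, 1) [-x clear] — {cam, drawer_front, rail, runner, side_panel}
6. dowel@(1, 1) [+y clear] — {cam, dowel, drawer_front, rail, runner, side_panel}
7. back_panel@(1, 2) [+y clear] — {back_panel, cam, dowel, drawer_front, rail, runner, side_panel}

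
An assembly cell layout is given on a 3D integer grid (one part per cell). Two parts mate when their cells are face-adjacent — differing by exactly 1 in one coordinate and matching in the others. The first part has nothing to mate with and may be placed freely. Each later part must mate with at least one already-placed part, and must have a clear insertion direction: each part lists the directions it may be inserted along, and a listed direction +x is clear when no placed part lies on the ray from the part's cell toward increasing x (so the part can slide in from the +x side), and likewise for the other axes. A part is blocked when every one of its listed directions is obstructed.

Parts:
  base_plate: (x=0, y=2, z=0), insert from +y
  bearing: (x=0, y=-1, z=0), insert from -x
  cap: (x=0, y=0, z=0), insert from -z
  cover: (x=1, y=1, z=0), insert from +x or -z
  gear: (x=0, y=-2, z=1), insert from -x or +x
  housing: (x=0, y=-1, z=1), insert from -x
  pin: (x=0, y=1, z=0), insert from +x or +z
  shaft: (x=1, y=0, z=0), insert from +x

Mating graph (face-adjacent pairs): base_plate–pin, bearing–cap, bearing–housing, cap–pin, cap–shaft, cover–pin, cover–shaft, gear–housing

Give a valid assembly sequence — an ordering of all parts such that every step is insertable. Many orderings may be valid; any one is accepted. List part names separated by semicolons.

1. pin@(0, 1, 0) [+x clear] — {pin}
2. cap@(0, 0, 0) [-z clear] — {cap, pin}
3. base_plate@(0, 2, 0) [+y clear] — {base_plate, cap, pin}
4. bearing@(0, -1, 0) [-x clear] — {base_plate, bearing, cap, pin}
5. cover@(1, 1, 0) [+x clear] — {base_plate, bearing, cap, cover, pin}
6. shaft@(1, 0, 0) [+x clear] — {base_plate, bearing, cap, cover, pin, shaft}
7. housing@(0, -1, 1) [-x clear] — {base_plate, bearing, cap, cover, housing, pin, shaft}
8. gear@(0, -2, 1) [-x clear] — {base_plate, bearing, cap, cover, gear, housing, pin, shaft}

pin; cap; base_plate; bearing; cover; shaft; housing; gear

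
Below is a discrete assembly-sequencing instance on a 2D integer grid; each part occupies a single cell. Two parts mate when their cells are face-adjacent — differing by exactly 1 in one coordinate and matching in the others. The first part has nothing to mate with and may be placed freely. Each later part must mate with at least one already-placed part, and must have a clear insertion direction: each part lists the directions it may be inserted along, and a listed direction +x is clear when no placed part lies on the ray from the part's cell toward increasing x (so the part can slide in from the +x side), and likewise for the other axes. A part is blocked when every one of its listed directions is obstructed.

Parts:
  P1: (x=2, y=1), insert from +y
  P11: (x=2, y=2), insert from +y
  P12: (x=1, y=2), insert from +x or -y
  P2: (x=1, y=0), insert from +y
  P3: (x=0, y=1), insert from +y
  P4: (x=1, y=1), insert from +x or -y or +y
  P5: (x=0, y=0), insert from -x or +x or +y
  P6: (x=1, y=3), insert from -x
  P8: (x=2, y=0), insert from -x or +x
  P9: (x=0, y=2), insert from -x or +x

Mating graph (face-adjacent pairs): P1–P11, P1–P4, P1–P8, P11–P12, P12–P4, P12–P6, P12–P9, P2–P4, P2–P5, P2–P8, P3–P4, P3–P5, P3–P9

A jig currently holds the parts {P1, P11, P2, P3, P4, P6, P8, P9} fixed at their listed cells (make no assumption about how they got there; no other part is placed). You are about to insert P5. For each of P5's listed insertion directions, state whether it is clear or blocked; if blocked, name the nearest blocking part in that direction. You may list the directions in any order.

-x: ray from P5(0, 0) has no placed part ⇒ clear
+x: nearest on ray is P2@(1, 0) ⇒ blocked
+y: nearest on ray is P3@(0, 1) ⇒ blocked

+x: blocked by P2; +y: blocked by P3; -x: clear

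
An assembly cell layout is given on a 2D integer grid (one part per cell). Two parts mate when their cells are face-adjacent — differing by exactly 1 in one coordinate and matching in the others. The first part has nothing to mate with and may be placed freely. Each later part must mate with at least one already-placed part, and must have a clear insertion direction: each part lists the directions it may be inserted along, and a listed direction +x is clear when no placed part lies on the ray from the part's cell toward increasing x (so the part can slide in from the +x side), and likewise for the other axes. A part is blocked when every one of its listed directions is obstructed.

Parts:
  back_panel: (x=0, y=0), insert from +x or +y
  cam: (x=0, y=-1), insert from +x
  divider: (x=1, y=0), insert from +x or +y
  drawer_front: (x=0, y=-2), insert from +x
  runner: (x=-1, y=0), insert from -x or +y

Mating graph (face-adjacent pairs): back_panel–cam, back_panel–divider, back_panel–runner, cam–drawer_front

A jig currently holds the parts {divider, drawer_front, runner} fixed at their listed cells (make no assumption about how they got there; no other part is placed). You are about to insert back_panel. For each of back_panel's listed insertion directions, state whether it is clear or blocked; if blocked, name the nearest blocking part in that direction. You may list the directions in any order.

+x: nearest on ray is divider@(1, 0) ⇒ blocked
+y: ray from back_panel(0, 0) has no placed part ⇒ clear

+x: blocked by divider; +y: clear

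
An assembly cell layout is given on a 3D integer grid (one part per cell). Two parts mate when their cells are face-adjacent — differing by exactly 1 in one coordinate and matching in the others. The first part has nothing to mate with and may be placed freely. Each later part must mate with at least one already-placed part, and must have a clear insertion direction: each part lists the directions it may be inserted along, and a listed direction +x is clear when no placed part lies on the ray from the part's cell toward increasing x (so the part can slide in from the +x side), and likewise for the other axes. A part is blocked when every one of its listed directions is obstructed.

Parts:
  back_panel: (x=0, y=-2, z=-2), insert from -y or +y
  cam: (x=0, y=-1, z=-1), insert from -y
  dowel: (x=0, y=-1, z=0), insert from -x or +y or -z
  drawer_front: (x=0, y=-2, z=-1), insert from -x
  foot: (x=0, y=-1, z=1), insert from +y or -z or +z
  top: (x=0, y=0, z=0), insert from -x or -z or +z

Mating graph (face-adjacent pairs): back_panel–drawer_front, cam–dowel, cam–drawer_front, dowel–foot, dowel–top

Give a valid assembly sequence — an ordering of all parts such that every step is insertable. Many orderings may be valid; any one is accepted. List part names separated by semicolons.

foot; dowel; top; cam; drawer_front; back_panel

1. foot@(0, -1, 1) [+y clear] — {foot}
2. dowel@(0, -1, 0) [-x clear] — {dowel, foot}
3. top@(0, 0, 0) [-x clear] — {dowel, foot, top}
4. cam@(0, -1, -1) [-y clear] — {cam, dowel, foot, top}
5. drawer_front@(0, -2, -1) [-x clear] — {cam, dowel, drawer_front, foot, top}
6. back_panel@(0, -2, -2) [-y clear] — {back_panel, cam, dowel, drawer_front, foot, top}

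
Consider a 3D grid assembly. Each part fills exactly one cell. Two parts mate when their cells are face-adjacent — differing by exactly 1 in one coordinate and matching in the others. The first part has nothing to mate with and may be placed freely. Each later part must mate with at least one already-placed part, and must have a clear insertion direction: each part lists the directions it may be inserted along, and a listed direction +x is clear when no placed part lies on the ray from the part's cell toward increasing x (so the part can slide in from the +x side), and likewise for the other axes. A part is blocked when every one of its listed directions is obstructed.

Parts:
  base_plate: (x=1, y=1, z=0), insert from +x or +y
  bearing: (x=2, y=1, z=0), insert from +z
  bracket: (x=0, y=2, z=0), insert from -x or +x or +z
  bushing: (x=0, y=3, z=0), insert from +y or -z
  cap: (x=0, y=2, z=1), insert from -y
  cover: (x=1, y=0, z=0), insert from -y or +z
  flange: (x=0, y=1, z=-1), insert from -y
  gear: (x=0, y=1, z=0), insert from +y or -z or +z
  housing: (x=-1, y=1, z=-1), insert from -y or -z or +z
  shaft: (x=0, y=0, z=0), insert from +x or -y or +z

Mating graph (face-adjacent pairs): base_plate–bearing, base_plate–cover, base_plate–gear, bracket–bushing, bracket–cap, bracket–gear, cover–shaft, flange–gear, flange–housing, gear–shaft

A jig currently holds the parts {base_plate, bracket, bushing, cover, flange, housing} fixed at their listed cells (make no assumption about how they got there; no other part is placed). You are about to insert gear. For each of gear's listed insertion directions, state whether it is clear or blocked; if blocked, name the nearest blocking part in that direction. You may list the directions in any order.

+y: blocked by bracket; +z: clear; -z: blocked by flange

+y: nearest on ray is bracket@(0, 2, 0) ⇒ blocked
-z: nearest on ray is flange@(0, 1, -1) ⇒ blocked
+z: ray from gear(0, 1, 0) has no placed part ⇒ clear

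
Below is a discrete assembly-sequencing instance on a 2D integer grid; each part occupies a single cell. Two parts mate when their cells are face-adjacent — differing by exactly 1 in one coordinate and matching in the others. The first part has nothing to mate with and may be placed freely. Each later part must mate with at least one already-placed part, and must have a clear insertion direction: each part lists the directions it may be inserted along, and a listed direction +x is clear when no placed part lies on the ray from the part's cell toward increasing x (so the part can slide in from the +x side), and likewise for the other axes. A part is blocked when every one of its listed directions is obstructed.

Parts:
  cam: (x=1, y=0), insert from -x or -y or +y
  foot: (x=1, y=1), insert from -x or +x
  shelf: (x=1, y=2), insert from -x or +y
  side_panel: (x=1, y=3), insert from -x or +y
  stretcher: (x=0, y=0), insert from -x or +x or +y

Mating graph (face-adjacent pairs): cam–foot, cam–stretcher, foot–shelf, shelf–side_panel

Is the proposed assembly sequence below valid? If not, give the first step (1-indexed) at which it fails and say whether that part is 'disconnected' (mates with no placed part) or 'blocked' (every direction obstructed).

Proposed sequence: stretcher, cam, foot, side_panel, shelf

1. stretcher@(0, 0) [-x clear] — {stretcher}
2. cam@(1, 0) [-y clear] — {cam, stretcher}
3. foot@(1, 1) [-x clear] — {cam, foot, stretcher}
4. side_panel@(1, 3) — no placed neighbour ⇒ disconnected

Invalid at step 4 (disconnected)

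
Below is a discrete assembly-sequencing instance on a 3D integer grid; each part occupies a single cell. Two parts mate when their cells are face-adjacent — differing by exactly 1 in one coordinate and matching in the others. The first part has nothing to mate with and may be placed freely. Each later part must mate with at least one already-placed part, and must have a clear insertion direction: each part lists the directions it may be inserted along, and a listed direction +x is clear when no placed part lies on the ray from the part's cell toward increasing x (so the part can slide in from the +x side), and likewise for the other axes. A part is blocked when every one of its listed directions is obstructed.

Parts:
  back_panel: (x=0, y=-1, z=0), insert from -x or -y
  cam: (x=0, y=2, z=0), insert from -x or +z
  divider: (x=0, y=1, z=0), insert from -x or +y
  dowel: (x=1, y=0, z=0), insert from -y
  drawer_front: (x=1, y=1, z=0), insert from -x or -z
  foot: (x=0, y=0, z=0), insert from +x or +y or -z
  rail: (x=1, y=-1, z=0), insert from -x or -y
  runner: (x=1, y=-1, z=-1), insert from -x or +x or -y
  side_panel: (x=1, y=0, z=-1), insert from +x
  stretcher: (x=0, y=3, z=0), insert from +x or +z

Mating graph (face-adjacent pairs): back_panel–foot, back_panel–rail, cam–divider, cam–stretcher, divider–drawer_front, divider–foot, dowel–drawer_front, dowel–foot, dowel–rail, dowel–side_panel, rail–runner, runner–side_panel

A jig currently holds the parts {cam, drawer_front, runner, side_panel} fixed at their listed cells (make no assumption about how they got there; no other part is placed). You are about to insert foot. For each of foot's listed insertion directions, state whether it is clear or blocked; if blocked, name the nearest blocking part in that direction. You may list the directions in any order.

+x: ray from foot(0, 0, 0) has no placed part ⇒ clear
+y: nearest on ray is cam@(0, 2, 0) ⇒ blocked
-z: ray from foot(0, 0, 0) has no placed part ⇒ clear

+x: clear; +y: blocked by cam; -z: clear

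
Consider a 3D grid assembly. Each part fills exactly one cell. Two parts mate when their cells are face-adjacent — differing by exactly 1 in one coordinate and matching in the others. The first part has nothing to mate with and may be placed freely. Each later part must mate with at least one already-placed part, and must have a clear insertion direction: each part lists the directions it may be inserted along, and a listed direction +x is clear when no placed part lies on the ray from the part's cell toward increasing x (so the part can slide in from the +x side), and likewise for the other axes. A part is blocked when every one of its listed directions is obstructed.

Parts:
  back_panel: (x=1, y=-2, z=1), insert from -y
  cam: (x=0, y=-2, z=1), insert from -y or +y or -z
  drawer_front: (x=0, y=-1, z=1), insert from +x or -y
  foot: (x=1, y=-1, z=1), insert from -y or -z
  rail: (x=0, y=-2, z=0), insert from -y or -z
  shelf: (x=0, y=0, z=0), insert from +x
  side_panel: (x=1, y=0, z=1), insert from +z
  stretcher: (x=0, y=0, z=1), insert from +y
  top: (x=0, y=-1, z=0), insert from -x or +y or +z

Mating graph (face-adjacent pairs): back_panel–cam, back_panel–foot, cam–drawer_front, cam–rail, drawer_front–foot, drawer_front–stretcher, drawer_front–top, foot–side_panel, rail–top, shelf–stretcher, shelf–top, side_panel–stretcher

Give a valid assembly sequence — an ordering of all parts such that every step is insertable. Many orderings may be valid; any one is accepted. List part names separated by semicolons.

1. stretcher@(0, 0, 1) [+y clear] — {stretcher}
2. shelf@(0, 0, 0) [+x clear] — {shelf, stretcher}
3. top@(0, -1, 0) [-x clear] — {shelf, stretcher, top}
4. drawer_front@(0, -1, 1) [+x clear] — {drawer_front, shelf, stretcher, top}
5. cam@(0, -2, 1) [-y clear] — {cam, drawer_front, shelf, stretcher, top}
6. foot@(1, -1, 1) [-y clear] — {cam, drawer_front, foot, shelf, stretcher, top}
7. back_panel@(1, -2, 1) [-y clear] — {back_panel, cam, drawer_front, foot, shelf, stretcher, top}
8. side_panel@(1, 0, 1) [+z clear] — {back_panel, cam, drawer_front, foot, shelf, side_panel, stretcher, top}
9. rail@(0, -2, 0) [-y clear] — {back_panel, cam, drawer_front, foot, rail, shelf, side_panel, stretcher, top}

stretcher; shelf; top; drawer_front; cam; foot; back_panel; side_panel; rail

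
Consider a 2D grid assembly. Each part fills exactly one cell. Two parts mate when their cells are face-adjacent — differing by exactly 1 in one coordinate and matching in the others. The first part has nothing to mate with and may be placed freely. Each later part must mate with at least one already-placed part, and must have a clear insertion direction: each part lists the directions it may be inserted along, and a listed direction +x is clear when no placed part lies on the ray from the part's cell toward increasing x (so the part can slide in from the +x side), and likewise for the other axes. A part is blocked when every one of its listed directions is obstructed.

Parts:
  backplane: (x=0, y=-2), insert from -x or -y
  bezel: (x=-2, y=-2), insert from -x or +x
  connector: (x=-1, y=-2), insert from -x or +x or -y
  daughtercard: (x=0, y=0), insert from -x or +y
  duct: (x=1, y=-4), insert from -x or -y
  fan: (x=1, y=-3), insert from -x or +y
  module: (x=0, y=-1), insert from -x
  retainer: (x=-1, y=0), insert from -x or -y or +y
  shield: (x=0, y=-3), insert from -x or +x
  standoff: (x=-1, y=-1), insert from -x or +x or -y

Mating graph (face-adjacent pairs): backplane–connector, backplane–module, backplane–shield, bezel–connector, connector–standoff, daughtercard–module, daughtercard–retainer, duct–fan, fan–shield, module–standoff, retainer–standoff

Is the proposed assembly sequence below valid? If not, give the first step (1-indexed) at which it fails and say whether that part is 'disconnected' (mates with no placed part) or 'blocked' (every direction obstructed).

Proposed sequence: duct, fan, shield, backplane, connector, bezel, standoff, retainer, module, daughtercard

Invalid at step 9 (blocked)

1. duct@(1, -4) [-x clear] — {duct}
2. fan@(1, -3) [-x clear] — {duct, fan}
3. shield@(0, -3) [-x clear] — {duct, fan, shield}
4. backplane@(0, -2) [-x clear] — {backplane, duct, fan, shield}
5. connector@(-1, -2) [-x clear] — {backplane, connector, duct, fan, shield}
6. bezel@(-2, -2) [-x clear] — {backplane, bezel, connector, duct, fan, shield}
7. standoff@(-1, -1) [-x clear] — {backplane, bezel, connector, duct, fan, shield, standoff}
8. retainer@(-1, 0) [-x clear] — {backplane, bezel, connector, duct, fan, retainer, shield, standoff}
9. module@(0, -1) — -x all obstructed ⇒ blocked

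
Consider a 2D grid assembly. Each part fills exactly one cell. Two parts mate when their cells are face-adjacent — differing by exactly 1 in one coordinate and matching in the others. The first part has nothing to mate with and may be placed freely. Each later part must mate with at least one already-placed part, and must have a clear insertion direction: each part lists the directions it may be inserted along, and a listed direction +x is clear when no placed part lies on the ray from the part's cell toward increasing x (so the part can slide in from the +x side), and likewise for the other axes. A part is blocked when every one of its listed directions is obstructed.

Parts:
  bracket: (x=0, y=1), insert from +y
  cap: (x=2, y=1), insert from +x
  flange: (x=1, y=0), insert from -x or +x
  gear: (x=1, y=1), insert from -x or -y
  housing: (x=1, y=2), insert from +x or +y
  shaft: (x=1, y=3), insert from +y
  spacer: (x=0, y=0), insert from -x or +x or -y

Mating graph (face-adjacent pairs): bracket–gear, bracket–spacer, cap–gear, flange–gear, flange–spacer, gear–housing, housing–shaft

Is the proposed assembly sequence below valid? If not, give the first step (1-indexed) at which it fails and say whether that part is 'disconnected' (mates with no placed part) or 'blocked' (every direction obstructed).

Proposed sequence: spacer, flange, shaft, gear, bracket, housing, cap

1. spacer@(0, 0) [-x clear] — {spacer}
2. flange@(1, 0) [+x clear] — {flange, spacer}
3. shaft@(1, 3) — no placed neighbour ⇒ disconnected

Invalid at step 3 (disconnected)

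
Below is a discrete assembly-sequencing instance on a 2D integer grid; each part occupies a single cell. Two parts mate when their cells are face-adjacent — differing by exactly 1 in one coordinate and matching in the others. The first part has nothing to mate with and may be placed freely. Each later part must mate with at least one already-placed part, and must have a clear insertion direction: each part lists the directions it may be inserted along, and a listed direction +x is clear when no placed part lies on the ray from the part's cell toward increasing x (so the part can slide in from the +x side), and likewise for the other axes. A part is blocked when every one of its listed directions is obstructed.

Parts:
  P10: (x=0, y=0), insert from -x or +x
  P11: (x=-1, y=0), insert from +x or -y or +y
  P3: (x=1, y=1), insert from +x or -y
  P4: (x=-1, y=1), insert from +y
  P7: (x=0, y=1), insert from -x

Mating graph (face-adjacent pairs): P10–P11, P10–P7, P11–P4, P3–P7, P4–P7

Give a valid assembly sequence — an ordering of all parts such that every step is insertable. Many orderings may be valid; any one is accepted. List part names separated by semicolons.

1. P11@(-1, 0) [+x clear] — {P11}
2. P10@(0, 0) [+x clear] — {P10, P11}
3. P7@(0, 1) [-x clear] — {P10, P11, P7}
4. P4@(-1, 1) [+y clear] — {P10, P11, P4, P7}
5. P3@(1, 1) [+x clear] — {P10, P11, P3, P4, P7}

P11; P10; P7; P4; P3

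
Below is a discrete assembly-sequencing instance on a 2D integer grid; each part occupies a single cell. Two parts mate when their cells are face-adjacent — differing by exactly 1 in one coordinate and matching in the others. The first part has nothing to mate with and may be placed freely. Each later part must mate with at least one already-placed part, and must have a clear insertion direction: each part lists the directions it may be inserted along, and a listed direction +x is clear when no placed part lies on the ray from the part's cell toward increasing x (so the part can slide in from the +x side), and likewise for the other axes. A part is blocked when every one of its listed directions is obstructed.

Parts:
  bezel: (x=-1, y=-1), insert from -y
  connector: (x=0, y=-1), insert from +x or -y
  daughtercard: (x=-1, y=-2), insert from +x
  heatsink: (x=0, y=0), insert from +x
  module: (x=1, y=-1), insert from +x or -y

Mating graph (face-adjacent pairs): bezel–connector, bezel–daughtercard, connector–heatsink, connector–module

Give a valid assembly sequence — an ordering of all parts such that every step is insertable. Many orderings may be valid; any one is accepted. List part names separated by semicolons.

heatsink; connector; bezel; daughtercard; module

1. heatsink@(0, 0) [+x clear] — {heatsink}
2. connector@(0, -1) [+x clear] — {connector, heatsink}
3. bezel@(-1, -1) [-y clear] — {bezel, connector, heatsink}
4. daughtercard@(-1, -2) [+x clear] — {bezel, connector, daughtercard, heatsink}
5. module@(1, -1) [+x clear] — {bezel, connector, daughtercard, heatsink, module}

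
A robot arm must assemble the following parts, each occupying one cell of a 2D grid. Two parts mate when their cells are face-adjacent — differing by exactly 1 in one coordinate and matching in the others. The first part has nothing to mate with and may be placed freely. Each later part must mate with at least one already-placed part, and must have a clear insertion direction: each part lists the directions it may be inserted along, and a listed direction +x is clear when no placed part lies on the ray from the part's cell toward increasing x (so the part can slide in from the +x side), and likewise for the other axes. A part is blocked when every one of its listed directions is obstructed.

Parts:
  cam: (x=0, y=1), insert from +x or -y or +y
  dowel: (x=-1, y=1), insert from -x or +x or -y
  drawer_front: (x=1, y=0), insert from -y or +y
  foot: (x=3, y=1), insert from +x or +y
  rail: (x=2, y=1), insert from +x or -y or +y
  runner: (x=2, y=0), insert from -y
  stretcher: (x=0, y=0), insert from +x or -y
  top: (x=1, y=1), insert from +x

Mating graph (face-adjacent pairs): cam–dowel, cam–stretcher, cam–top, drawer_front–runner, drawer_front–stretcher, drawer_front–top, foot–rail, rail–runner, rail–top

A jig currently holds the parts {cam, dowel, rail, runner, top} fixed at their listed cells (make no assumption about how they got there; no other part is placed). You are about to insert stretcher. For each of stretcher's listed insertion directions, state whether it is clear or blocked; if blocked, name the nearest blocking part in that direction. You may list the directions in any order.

+x: blocked by runner; -y: clear

+x: nearest on ray is runner@(2, 0) ⇒ blocked
-y: ray from stretcher(0, 0) has no placed part ⇒ clear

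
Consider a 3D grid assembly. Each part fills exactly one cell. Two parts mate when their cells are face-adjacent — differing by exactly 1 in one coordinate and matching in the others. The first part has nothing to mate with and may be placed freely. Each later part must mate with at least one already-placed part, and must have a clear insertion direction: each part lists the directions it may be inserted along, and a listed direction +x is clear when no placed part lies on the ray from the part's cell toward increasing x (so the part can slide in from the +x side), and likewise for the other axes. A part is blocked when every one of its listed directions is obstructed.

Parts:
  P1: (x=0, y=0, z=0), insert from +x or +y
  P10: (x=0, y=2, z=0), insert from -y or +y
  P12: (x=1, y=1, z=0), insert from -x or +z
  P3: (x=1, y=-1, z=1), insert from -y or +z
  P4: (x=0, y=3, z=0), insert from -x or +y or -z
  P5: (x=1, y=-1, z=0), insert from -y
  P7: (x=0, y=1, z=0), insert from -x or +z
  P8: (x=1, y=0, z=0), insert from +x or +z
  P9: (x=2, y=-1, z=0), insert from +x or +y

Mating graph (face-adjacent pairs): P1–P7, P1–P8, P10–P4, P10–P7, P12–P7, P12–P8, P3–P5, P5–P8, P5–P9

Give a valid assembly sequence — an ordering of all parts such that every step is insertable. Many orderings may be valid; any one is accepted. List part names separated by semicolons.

P4; P10; P7; P1; P12; P8; P5; P3; P9

1. P4@(0, 3, 0) [-x clear] — {P4}
2. P10@(0, 2, 0) [-y clear] — {P10, P4}
3. P7@(0, 1, 0) [-x clear] — {P10, P4, P7}
4. P1@(0, 0, 0) [+x clear] — {P1, P10, P4, P7}
5. P12@(1, 1, 0) [+z clear] — {P1, P10, P12, P4, P7}
6. P8@(1, 0, 0) [+x clear] — {P1, P10, P12, P4, P7, P8}
7. P5@(1, -1, 0) [-y clear] — {P1, P10, P12, P4, P5, P7, P8}
8. P3@(1, -1, 1) [-y clear] — {P1, P10, P12, P3, P4, P5, P7, P8}
9. P9@(2, -1, 0) [+x clear] — {P1, P10, P12, P3, P4, P5, P7, P8, P9}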